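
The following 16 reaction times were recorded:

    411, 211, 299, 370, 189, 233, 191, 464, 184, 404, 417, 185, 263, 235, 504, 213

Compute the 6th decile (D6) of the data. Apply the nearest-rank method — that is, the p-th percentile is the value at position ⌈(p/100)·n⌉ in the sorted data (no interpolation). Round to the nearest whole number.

299

Sorted: 184, 185, 189, 191, 211, 213, 233, 235, 263, 299, 370, 404, 411, 417, 464, 504.
n = 16.
Position = ⌈60/100 · 16⌉ = ⌈9.6⌉ = 10.
The value at rank 10 is 299.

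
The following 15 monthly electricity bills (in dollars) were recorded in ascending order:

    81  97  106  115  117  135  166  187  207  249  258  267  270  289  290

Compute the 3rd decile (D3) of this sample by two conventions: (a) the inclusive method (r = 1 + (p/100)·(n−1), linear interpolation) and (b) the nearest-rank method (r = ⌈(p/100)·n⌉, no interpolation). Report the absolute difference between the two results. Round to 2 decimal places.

n = 15.
(a) r = 5.2; between ranks 5 (117) and 6 (135): 120.6.
(b) the nearest-rank method: rank 5 → 117.
|120.6 − 117| = 3.6.

3.60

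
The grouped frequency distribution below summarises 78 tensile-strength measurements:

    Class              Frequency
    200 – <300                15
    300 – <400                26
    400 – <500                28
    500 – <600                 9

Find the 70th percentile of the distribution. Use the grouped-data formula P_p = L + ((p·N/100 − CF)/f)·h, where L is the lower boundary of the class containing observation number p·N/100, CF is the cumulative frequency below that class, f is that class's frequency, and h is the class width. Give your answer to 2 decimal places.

N = 78; target position k = 70/100 · 78 = 54.6.
Cumulative frequencies: 15, 41, 69, 78.
Observation 54.6 falls in the class 400 – <500.
L = 400, CF = 41, f = 28, h = 100.
P70 = 400 + ((54.6 − 41)/28)·100 = 400 + 48.5714 = 448.571.

448.57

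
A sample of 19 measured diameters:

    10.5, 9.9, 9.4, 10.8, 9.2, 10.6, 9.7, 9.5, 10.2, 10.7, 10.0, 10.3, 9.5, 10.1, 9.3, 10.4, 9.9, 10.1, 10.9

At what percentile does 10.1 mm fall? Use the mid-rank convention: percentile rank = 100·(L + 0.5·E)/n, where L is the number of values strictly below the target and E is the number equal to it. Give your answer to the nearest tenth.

52.6

Sorted: 9.2, 9.3, 9.4, 9.5, 9.5, 9.7, 9.9, 9.9, 10.0, 10.1, 10.1, 10.2, 10.3, 10.4, 10.5, 10.6, 10.7, 10.8, 10.9.
Count below 10.1: L = 9; count equal: E = 2; n = 19.
Percentile rank = 100·(9 + 0.5·2)/19 = 100·10/19 = 52.63.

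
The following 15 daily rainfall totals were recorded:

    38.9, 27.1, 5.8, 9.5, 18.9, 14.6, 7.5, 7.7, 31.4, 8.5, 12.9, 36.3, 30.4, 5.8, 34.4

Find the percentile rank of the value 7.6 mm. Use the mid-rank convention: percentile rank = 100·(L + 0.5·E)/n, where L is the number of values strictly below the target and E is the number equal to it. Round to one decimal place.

Sorted: 5.8, 5.8, 7.5, 7.7, 8.5, 9.5, 12.9, 14.6, 18.9, 27.1, 30.4, 31.4, 34.4, 36.3, 38.9.
Count below 7.6: L = 3; count equal: E = 0; n = 15.
Percentile rank = 100·(3 + 0.5·0)/15 = 100·3/15 = 20.

20.0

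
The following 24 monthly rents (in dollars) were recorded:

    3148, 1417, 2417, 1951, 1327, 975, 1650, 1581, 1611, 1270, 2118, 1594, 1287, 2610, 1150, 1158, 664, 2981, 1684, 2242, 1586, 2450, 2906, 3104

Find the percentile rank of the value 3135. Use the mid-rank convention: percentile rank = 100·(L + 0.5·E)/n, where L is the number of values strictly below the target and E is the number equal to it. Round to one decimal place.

Sorted: 664, 975, 1150, 1158, 1270, 1287, 1327, 1417, 1581, 1586, 1594, 1611, 1650, 1684, 1951, 2118, 2242, 2417, 2450, 2610, 2906, 2981, 3104, 3148.
Count below 3135: L = 23; count equal: E = 0; n = 24.
Percentile rank = 100·(23 + 0.5·0)/24 = 100·23/24 = 95.83.

95.8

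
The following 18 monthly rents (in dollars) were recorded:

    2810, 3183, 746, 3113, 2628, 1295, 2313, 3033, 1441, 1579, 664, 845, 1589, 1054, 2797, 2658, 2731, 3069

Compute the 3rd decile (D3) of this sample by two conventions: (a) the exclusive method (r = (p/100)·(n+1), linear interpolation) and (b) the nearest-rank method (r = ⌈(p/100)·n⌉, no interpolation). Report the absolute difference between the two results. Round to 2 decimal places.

43.80

Sorted: 664, 746, 845, 1054, 1295, 1441, 1579, 1589, 2313, 2628, 2658, 2731, 2797, 2810, 3033, 3069, 3113, 3183.
n = 18.
(a) r = 5.7; between ranks 5 (1295) and 6 (1441): 1397.2.
(b) the nearest-rank method: rank 6 → 1441.
|1397.2 − 1441| = 43.8.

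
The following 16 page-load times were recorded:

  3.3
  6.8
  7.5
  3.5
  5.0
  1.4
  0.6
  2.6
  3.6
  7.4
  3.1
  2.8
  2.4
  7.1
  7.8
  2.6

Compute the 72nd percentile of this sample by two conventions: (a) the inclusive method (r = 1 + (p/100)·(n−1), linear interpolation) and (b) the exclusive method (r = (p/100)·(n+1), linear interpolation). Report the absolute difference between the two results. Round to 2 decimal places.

0.43

Sorted: 0.6, 1.4, 2.4, 2.6, 2.6, 2.8, 3.1, 3.3, 3.5, 3.6, 5.0, 6.8, 7.1, 7.4, 7.5, 7.8.
n = 16.
(a) r = 11.8; between ranks 11 (5.0) and 12 (6.8): 6.44.
(b) r = 12.24; between ranks 12 (6.8) and 13 (7.1): 6.872.
|6.44 − 6.872| = 0.432.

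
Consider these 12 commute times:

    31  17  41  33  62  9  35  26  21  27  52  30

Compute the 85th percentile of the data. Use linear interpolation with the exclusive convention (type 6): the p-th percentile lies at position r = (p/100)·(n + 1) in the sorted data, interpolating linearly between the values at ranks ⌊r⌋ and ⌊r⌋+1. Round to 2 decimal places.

Sorted: 9, 17, 21, 26, 27, 30, 31, 33, 35, 41, 52, 62.
n = 12.
r = (85/100)·(12 + 1) = 11.05.
Rank 11 is 52 and rank 12 is 62.
Interpolate: 52 + 0.05·(62 − 52) = 52 + 0.05·10 = 52.5.

52.50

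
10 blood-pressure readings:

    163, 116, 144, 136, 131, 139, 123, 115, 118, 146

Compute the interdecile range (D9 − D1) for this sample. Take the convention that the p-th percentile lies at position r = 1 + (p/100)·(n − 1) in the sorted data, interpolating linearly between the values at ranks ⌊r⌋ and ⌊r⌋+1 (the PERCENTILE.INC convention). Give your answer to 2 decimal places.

Sorted: 115, 116, 118, 123, 131, 136, 139, 144, 146, 163.
n = 10.
P10: r = 1.9; ranks 1–2 are 115, 116; interpolating gives 115.9.
P90: r = 9.1; ranks 9–10 are 146, 163; interpolating gives 147.7.
Difference: 147.7 − 115.9 = 31.8.

31.80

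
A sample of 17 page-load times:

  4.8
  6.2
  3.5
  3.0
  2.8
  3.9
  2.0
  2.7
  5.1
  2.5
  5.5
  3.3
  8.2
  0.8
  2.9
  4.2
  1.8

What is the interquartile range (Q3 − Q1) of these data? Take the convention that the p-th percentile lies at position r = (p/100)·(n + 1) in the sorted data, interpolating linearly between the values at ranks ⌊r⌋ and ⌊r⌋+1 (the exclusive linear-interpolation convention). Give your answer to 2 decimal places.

2.35

Sorted: 0.8, 1.8, 2.0, 2.5, 2.7, 2.8, 2.9, 3.0, 3.3, 3.5, 3.9, 4.2, 4.8, 5.1, 5.5, 6.2, 8.2.
n = 17.
P25: r = 4.5; ranks 4–5 are 2.5, 2.7; interpolating gives 2.6.
P75: r = 13.5; ranks 13–14 are 4.8, 5.1; interpolating gives 4.95.
Difference: 4.95 − 2.6 = 2.35.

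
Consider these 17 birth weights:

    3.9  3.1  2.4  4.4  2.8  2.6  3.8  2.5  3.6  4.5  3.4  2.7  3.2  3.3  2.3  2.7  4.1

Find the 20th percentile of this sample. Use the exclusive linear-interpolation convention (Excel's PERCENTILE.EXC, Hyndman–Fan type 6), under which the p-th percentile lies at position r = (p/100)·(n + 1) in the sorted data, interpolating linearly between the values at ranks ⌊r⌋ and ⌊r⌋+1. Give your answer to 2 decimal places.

2.56

Sorted: 2.3, 2.4, 2.5, 2.6, 2.7, 2.7, 2.8, 3.1, 3.2, 3.3, 3.4, 3.6, 3.8, 3.9, 4.1, 4.4, 4.5.
n = 17.
r = (20/100)·(17 + 1) = 3.6.
Rank 3 is 2.5 and rank 4 is 2.6.
Interpolate: 2.5 + 0.6·(2.6 − 2.5) = 2.5 + 0.6·0.1 = 2.56.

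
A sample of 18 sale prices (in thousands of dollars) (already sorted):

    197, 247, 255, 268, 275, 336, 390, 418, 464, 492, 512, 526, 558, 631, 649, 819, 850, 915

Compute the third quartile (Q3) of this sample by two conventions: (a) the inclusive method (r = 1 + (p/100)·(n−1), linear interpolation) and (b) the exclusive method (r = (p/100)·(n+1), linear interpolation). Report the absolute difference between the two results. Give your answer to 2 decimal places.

22.75

n = 18.
(a) r = 13.75; between ranks 13 (558) and 14 (631): 612.75.
(b) r = 14.25; between ranks 14 (631) and 15 (649): 635.5.
|612.75 − 635.5| = 22.75.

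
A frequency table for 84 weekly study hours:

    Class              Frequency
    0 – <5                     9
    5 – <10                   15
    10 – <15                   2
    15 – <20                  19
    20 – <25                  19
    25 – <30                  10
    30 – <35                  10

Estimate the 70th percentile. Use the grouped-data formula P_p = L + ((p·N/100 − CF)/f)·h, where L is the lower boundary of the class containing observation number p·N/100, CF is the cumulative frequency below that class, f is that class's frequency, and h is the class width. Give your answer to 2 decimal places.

23.63

N = 84; target position k = 70/100 · 84 = 58.8.
Cumulative frequencies: 9, 24, 26, 45, 64, 74, 84.
Observation 58.8 falls in the class 20 – <25.
L = 20, CF = 45, f = 19, h = 5.
P70 = 20 + ((58.8 − 45)/19)·5 = 20 + 3.63158 = 23.6316.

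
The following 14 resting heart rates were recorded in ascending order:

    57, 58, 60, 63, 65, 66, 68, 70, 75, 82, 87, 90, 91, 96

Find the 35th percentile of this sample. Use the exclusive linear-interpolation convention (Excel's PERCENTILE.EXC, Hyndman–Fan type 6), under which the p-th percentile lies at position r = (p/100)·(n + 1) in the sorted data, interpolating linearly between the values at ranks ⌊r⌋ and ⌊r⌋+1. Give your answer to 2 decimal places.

65.25

n = 14.
r = (35/100)·(14 + 1) = 5.25.
Rank 5 is 65 and rank 6 is 66.
Interpolate: 65 + 0.25·(66 − 65) = 65 + 0.25·1 = 65.25.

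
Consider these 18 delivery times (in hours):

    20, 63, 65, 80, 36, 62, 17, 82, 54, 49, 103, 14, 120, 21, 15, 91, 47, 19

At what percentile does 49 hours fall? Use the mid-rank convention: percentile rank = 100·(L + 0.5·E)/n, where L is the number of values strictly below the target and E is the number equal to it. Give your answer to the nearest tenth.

Sorted: 14, 15, 17, 19, 20, 21, 36, 47, 49, 54, 62, 63, 65, 80, 82, 91, 103, 120.
Count below 49: L = 8; count equal: E = 1; n = 18.
Percentile rank = 100·(8 + 0.5·1)/18 = 100·8.5/18 = 47.22.

47.2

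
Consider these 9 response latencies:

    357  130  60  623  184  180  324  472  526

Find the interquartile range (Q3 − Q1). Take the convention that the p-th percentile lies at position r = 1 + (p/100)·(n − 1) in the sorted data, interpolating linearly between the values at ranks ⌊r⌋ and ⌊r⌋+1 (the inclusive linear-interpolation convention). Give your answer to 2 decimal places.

Sorted: 60, 130, 180, 184, 324, 357, 472, 526, 623.
n = 9.
P25: r = 3 (integer) → 180.
P75: r = 7 (integer) → 472.
Difference: 472 − 180 = 292.

292.00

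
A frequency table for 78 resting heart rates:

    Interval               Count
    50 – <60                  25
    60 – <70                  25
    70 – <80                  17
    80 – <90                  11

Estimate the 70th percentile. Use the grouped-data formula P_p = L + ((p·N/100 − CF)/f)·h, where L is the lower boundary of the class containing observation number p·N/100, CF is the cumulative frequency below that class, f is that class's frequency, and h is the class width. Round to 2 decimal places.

N = 78; target position k = 70/100 · 78 = 54.6.
Cumulative frequencies: 25, 50, 67, 78.
Observation 54.6 falls in the class 70 – <80.
L = 70, CF = 50, f = 17, h = 10.
P70 = 70 + ((54.6 − 50)/17)·10 = 70 + 2.70588 = 72.7059.

72.71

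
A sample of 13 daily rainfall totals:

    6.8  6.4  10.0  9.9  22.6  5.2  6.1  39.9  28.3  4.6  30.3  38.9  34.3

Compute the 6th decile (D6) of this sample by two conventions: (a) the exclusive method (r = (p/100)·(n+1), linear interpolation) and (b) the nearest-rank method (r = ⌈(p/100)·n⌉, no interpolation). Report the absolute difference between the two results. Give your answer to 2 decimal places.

2.28

Sorted: 4.6, 5.2, 6.1, 6.4, 6.8, 9.9, 10.0, 22.6, 28.3, 30.3, 34.3, 38.9, 39.9.
n = 13.
(a) r = 8.4; between ranks 8 (22.6) and 9 (28.3): 24.88.
(b) the nearest-rank method: rank 8 → 22.6.
|24.88 − 22.6| = 2.28.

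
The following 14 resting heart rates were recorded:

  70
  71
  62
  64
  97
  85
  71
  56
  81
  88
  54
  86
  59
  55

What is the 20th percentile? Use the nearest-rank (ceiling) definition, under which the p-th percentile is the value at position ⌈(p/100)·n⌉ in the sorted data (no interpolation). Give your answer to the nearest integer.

56

Sorted: 54, 55, 56, 59, 62, 64, 70, 71, 71, 81, 85, 86, 88, 97.
n = 14.
Position = ⌈20/100 · 14⌉ = ⌈2.8⌉ = 3.
The value at rank 3 is 56.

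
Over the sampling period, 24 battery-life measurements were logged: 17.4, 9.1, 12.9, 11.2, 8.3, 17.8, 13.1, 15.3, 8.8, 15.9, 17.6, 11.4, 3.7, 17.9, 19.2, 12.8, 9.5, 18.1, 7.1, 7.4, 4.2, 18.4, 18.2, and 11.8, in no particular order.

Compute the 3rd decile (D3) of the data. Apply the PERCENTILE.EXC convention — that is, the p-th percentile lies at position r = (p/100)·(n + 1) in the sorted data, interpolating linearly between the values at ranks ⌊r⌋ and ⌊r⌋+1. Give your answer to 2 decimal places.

9.30

Sorted: 3.7, 4.2, 7.1, 7.4, 8.3, 8.8, 9.1, 9.5, 11.2, 11.4, 11.8, 12.8, 12.9, 13.1, 15.3, 15.9, 17.4, 17.6, 17.8, 17.9, 18.1, 18.2, 18.4, 19.2.
n = 24.
r = (30/100)·(24 + 1) = 7.5.
Rank 7 is 9.1 and rank 8 is 9.5.
Interpolate: 9.1 + 0.5·(9.5 − 9.1) = 9.1 + 0.5·0.4 = 9.3.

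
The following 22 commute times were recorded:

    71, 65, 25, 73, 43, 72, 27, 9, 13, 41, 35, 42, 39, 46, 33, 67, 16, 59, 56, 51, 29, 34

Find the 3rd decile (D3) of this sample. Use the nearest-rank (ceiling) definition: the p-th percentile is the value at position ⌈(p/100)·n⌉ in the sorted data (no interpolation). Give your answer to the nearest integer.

33

Sorted: 9, 13, 16, 25, 27, 29, 33, 34, 35, 39, 41, 42, 43, 46, 51, 56, 59, 65, 67, 71, 72, 73.
n = 22.
Position = ⌈30/100 · 22⌉ = ⌈6.6⌉ = 7.
The value at rank 7 is 33.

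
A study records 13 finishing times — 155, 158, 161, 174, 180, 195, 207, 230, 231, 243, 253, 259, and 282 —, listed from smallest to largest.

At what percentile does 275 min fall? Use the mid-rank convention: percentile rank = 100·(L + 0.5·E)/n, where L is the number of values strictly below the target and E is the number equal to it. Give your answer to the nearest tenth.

Count below 275: L = 12; count equal: E = 0; n = 13.
Percentile rank = 100·(12 + 0.5·0)/13 = 100·12/13 = 92.31.

92.3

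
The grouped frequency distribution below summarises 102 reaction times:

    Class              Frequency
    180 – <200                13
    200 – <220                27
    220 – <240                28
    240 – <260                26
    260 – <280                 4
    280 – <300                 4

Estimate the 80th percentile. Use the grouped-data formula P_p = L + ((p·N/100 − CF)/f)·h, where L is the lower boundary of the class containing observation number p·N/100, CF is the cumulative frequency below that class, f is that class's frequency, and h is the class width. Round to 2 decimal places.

N = 102; target position k = 80/100 · 102 = 81.6.
Cumulative frequencies: 13, 40, 68, 94, 98, 102.
Observation 81.6 falls in the class 240 – <260.
L = 240, CF = 68, f = 26, h = 20.
P80 = 240 + ((81.6 − 68)/26)·20 = 240 + 10.4615 = 250.462.

250.46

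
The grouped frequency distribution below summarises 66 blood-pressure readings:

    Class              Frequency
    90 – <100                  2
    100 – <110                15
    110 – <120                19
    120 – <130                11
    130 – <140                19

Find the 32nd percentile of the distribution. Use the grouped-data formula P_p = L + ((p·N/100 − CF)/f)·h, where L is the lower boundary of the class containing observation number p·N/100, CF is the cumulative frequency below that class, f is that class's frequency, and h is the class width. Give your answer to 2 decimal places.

N = 66; target position k = 32/100 · 66 = 21.12.
Cumulative frequencies: 2, 17, 36, 47, 66.
Observation 21.12 falls in the class 110 – <120.
L = 110, CF = 17, f = 19, h = 10.
P32 = 110 + ((21.12 − 17)/19)·10 = 110 + 2.16842 = 112.168.

112.17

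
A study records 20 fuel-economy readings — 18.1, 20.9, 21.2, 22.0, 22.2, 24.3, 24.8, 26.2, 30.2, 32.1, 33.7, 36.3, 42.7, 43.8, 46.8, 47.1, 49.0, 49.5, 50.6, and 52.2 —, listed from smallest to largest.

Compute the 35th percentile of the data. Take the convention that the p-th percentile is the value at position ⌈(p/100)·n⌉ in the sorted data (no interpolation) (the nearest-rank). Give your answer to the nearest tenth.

24.8

n = 20.
Position = ⌈35/100 · 20⌉ = ⌈7⌉ = 7.
The value at rank 7 is 24.8.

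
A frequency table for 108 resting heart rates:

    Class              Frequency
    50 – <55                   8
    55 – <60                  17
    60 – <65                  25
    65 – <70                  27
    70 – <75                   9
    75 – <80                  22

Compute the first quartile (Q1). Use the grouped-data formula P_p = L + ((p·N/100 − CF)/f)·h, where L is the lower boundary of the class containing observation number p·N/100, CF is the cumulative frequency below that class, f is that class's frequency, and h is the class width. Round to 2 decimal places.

N = 108; target position k = 25/100 · 108 = 27.
Cumulative frequencies: 8, 25, 50, 77, 86, 108.
Observation 27 falls in the class 60 – <65.
L = 60, CF = 25, f = 25, h = 5.
P25 = 60 + ((27 − 25)/25)·5 = 60 + 0.4 = 60.4.

60.40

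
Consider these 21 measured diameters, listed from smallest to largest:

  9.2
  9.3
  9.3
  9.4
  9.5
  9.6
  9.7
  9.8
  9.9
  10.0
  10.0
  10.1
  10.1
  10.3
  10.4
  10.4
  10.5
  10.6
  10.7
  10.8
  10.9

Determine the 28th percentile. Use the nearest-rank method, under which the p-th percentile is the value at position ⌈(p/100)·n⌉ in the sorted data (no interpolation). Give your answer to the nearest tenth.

n = 21.
Position = ⌈28/100 · 21⌉ = ⌈5.88⌉ = 6.
The value at rank 6 is 9.6.

9.6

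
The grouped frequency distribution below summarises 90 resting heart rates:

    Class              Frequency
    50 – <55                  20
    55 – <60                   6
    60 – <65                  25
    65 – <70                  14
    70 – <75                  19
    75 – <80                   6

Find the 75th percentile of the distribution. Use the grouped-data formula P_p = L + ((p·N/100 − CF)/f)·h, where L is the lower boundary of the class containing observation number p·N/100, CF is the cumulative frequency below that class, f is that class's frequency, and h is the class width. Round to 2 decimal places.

N = 90; target position k = 75/100 · 90 = 67.5.
Cumulative frequencies: 20, 26, 51, 65, 84, 90.
Observation 67.5 falls in the class 70 – <75.
L = 70, CF = 65, f = 19, h = 5.
P75 = 70 + ((67.5 − 65)/19)·5 = 70 + 0.657895 = 70.6579.

70.66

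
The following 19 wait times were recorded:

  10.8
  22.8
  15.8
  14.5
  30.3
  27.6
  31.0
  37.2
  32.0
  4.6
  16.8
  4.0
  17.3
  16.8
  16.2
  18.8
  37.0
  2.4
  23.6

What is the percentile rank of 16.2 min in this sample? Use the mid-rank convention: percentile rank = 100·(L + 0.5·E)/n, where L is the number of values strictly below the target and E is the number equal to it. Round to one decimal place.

Sorted: 2.4, 4.0, 4.6, 10.8, 14.5, 15.8, 16.2, 16.8, 16.8, 17.3, 18.8, 22.8, 23.6, 27.6, 30.3, 31.0, 32.0, 37.0, 37.2.
Count below 16.2: L = 6; count equal: E = 1; n = 19.
Percentile rank = 100·(6 + 0.5·1)/19 = 100·6.5/19 = 34.21.

34.2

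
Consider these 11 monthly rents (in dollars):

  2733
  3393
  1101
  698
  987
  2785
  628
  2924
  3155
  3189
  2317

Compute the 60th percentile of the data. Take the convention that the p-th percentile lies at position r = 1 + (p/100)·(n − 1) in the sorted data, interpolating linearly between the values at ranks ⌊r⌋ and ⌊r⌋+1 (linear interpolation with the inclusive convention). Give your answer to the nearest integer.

Sorted: 628, 698, 987, 1101, 2317, 2733, 2785, 2924, 3155, 3189, 3393.
n = 11.
r = 1 + (60/100)·(11 − 1) = 1 + 6 = 7.
r is an integer, so P60 is the value at rank 7: 2785.

2785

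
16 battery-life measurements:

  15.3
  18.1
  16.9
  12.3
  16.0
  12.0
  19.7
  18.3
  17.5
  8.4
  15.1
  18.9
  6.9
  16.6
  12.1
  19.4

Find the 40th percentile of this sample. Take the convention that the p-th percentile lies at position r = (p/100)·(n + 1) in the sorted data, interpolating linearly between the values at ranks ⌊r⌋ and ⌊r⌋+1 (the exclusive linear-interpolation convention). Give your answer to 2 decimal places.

15.26

Sorted: 6.9, 8.4, 12.0, 12.1, 12.3, 15.1, 15.3, 16.0, 16.6, 16.9, 17.5, 18.1, 18.3, 18.9, 19.4, 19.7.
n = 16.
r = (40/100)·(16 + 1) = 6.8.
Rank 6 is 15.1 and rank 7 is 15.3.
Interpolate: 15.1 + 0.8·(15.3 − 15.1) = 15.1 + 0.8·0.2 = 15.26.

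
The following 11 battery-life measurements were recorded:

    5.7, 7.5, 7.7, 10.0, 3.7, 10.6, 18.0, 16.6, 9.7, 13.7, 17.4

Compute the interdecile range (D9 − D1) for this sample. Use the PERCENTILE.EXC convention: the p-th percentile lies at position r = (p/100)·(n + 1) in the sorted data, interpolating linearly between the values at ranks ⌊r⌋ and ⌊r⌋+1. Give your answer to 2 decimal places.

13.78

Sorted: 3.7, 5.7, 7.5, 7.7, 9.7, 10.0, 10.6, 13.7, 16.6, 17.4, 18.0.
n = 11.
P10: r = 1.2; ranks 1–2 are 3.7, 5.7; interpolating gives 4.1.
P90: r = 10.8; ranks 10–11 are 17.4, 18.0; interpolating gives 17.88.
Difference: 17.88 − 4.1 = 13.78.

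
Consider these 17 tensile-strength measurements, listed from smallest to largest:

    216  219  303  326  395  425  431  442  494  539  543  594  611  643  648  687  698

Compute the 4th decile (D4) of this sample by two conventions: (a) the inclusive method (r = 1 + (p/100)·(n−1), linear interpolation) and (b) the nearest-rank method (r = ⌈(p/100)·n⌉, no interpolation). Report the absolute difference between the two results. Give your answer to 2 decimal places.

n = 17.
(a) r = 7.4; between ranks 7 (431) and 8 (442): 435.4.
(b) the nearest-rank method: rank 7 → 431.
|435.4 − 431| = 4.4.

4.40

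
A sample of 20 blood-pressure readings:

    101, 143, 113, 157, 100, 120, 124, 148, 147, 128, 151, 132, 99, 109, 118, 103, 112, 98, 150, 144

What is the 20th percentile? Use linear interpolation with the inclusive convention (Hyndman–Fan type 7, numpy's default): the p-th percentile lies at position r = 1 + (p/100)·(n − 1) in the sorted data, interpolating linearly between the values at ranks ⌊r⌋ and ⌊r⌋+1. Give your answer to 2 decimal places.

Sorted: 98, 99, 100, 101, 103, 109, 112, 113, 118, 120, 124, 128, 132, 143, 144, 147, 148, 150, 151, 157.
n = 20.
r = 1 + (20/100)·(20 − 1) = 1 + 3.8 = 4.8.
Rank 4 is 101 and rank 5 is 103.
Interpolate: 101 + 0.8·(103 − 101) = 101 + 0.8·2 = 102.6.

102.60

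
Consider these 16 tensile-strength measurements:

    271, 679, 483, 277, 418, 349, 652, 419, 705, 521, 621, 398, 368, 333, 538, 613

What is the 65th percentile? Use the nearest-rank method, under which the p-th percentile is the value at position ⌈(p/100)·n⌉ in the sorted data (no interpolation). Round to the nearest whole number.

Sorted: 271, 277, 333, 349, 368, 398, 418, 419, 483, 521, 538, 613, 621, 652, 679, 705.
n = 16.
Position = ⌈65/100 · 16⌉ = ⌈10.4⌉ = 11.
The value at rank 11 is 538.

538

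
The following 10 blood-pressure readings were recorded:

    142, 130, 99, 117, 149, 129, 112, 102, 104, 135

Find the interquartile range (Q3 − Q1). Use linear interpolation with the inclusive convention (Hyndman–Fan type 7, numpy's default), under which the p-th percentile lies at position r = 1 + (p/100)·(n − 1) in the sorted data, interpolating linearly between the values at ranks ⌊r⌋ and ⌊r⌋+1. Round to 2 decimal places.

27.75

Sorted: 99, 102, 104, 112, 117, 129, 130, 135, 142, 149.
n = 10.
P25: r = 3.25; ranks 3–4 are 104, 112; interpolating gives 106.
P75: r = 7.75; ranks 7–8 are 130, 135; interpolating gives 133.75.
Difference: 133.75 − 106 = 27.75.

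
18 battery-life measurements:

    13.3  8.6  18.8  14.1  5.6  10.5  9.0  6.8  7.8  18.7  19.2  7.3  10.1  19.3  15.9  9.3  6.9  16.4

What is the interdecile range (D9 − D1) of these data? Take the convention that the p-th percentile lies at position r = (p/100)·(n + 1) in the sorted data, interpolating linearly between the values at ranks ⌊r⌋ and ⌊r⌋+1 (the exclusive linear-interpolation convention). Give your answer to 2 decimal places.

12.53

Sorted: 5.6, 6.8, 6.9, 7.3, 7.8, 8.6, 9.0, 9.3, 10.1, 10.5, 13.3, 14.1, 15.9, 16.4, 18.7, 18.8, 19.2, 19.3.
n = 18.
P10: r = 1.9; ranks 1–2 are 5.6, 6.8; interpolating gives 6.68.
P90: r = 17.1; ranks 17–18 are 19.2, 19.3; interpolating gives 19.21.
Difference: 19.21 − 6.68 = 12.53.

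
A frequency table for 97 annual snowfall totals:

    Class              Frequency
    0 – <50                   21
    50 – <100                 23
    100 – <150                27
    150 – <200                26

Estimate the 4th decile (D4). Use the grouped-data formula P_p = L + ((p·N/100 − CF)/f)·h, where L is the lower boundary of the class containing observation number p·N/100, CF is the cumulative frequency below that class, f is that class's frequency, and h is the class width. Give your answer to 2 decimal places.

N = 97; target position k = 40/100 · 97 = 38.8.
Cumulative frequencies: 21, 44, 71, 97.
Observation 38.8 falls in the class 50 – <100.
L = 50, CF = 21, f = 23, h = 50.
P40 = 50 + ((38.8 − 21)/23)·50 = 50 + 38.6957 = 88.6957.

88.70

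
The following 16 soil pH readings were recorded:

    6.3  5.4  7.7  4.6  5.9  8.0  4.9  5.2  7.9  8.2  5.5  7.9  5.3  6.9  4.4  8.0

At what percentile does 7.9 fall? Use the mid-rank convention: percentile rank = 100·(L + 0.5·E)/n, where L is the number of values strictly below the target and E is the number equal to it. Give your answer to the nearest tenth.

Sorted: 4.4, 4.6, 4.9, 5.2, 5.3, 5.4, 5.5, 5.9, 6.3, 6.9, 7.7, 7.9, 7.9, 8.0, 8.0, 8.2.
Count below 7.9: L = 11; count equal: E = 2; n = 16.
Percentile rank = 100·(11 + 0.5·2)/16 = 100·12/16 = 75.

75.0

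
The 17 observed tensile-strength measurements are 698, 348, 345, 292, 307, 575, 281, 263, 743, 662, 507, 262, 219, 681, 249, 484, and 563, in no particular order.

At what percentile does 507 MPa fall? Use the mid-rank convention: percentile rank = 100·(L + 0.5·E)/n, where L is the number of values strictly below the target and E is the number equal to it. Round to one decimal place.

61.8

Sorted: 219, 249, 262, 263, 281, 292, 307, 345, 348, 484, 507, 563, 575, 662, 681, 698, 743.
Count below 507: L = 10; count equal: E = 1; n = 17.
Percentile rank = 100·(10 + 0.5·1)/17 = 100·10.5/17 = 61.76.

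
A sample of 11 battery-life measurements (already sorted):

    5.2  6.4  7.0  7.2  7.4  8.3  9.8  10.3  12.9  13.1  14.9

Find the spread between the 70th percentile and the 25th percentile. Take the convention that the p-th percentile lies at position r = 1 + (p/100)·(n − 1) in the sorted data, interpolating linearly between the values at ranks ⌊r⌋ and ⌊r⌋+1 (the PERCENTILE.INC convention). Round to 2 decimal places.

n = 11.
P25: r = 3.5; ranks 3–4 are 7.0, 7.2; interpolating gives 7.1.
P70: r = 8 (integer) → 10.3.
Difference: 10.3 − 7.1 = 3.2.

3.20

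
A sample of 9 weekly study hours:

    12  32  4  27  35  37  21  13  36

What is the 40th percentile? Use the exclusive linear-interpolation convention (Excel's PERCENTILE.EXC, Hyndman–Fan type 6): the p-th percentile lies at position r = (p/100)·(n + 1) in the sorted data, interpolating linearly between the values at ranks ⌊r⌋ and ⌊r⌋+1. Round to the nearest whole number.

Sorted: 4, 12, 13, 21, 27, 32, 35, 36, 37.
n = 9.
r = (40/100)·(9 + 1) = 4.
r is an integer, so P40 is the value at rank 4: 21.

21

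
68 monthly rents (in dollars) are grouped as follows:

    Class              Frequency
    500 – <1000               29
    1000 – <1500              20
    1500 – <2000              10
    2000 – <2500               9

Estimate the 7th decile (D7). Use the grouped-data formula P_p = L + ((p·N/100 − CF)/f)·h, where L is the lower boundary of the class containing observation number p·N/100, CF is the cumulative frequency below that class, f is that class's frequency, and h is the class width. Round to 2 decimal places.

N = 68; target position k = 70/100 · 68 = 47.6.
Cumulative frequencies: 29, 49, 59, 68.
Observation 47.6 falls in the class 1000 – <1500.
L = 1000, CF = 29, f = 20, h = 500.
P70 = 1000 + ((47.6 − 29)/20)·500 = 1000 + 465 = 1465.

1465.00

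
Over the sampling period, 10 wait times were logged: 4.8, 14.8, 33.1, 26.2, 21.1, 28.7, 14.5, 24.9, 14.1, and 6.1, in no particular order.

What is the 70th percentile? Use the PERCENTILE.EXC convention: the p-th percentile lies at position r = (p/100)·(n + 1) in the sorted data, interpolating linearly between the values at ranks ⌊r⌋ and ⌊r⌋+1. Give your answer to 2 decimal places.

Sorted: 4.8, 6.1, 14.1, 14.5, 14.8, 21.1, 24.9, 26.2, 28.7, 33.1.
n = 10.
r = (70/100)·(10 + 1) = 7.7.
Rank 7 is 24.9 and rank 8 is 26.2.
Interpolate: 24.9 + 0.7·(26.2 − 24.9) = 24.9 + 0.7·1.3 = 25.81.

25.81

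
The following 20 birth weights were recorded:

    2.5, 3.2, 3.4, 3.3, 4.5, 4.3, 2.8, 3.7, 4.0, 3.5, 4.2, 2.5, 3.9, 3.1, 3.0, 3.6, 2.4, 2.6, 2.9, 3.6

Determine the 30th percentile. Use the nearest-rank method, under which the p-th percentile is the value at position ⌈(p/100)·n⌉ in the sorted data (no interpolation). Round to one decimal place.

Sorted: 2.4, 2.5, 2.5, 2.6, 2.8, 2.9, 3.0, 3.1, 3.2, 3.3, 3.4, 3.5, 3.6, 3.6, 3.7, 3.9, 4.0, 4.2, 4.3, 4.5.
n = 20.
Position = ⌈30/100 · 20⌉ = ⌈6⌉ = 6.
The value at rank 6 is 2.9.

2.9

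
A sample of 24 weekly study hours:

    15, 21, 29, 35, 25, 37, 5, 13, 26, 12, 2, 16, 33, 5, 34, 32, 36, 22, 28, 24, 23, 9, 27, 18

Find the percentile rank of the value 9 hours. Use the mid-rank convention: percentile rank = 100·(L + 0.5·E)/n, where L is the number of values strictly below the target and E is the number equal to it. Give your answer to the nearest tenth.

14.6

Sorted: 2, 5, 5, 9, 12, 13, 15, 16, 18, 21, 22, 23, 24, 25, 26, 27, 28, 29, 32, 33, 34, 35, 36, 37.
Count below 9: L = 3; count equal: E = 1; n = 24.
Percentile rank = 100·(3 + 0.5·1)/24 = 100·3.5/24 = 14.58.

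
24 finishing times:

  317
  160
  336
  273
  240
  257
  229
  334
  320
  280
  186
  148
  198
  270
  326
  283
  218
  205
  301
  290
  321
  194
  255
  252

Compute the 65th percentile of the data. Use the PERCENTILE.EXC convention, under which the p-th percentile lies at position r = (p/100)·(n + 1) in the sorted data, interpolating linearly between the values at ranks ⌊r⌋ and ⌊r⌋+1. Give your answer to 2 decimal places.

284.75

Sorted: 148, 160, 186, 194, 198, 205, 218, 229, 240, 252, 255, 257, 270, 273, 280, 283, 290, 301, 317, 320, 321, 326, 334, 336.
n = 24.
r = (65/100)·(24 + 1) = 16.25.
Rank 16 is 283 and rank 17 is 290.
Interpolate: 283 + 0.25·(290 − 283) = 283 + 0.25·7 = 284.75.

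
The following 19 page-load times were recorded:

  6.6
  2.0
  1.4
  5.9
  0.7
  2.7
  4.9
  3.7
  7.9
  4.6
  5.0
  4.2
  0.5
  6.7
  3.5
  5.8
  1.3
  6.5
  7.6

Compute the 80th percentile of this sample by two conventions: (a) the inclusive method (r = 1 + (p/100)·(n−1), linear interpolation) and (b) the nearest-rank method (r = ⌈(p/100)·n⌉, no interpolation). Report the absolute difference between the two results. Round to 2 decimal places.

0.06

Sorted: 0.5, 0.7, 1.3, 1.4, 2.0, 2.7, 3.5, 3.7, 4.2, 4.6, 4.9, 5.0, 5.8, 5.9, 6.5, 6.6, 6.7, 7.6, 7.9.
n = 19.
(a) r = 15.4; between ranks 15 (6.5) and 16 (6.6): 6.54.
(b) the nearest-rank method: rank 16 → 6.6.
|6.54 − 6.6| = 0.06.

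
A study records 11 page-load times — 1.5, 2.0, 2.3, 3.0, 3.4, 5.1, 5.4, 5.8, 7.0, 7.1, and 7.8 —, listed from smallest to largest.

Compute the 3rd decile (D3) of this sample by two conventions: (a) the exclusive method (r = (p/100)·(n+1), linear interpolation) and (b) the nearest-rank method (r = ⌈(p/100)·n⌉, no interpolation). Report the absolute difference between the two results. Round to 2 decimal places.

0.28

n = 11.
(a) r = 3.6; between ranks 3 (2.3) and 4 (3.0): 2.72.
(b) the nearest-rank method: rank 4 → 3.
|2.72 − 3| = 0.28.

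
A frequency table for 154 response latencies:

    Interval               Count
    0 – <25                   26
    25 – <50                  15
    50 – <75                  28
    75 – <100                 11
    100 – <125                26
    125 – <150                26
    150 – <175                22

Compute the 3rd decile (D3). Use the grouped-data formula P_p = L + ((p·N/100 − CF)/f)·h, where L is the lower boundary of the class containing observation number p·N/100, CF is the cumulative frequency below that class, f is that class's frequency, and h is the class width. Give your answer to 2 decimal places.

54.64

N = 154; target position k = 30/100 · 154 = 46.2.
Cumulative frequencies: 26, 41, 69, 80, 106, 132, 154.
Observation 46.2 falls in the class 50 – <75.
L = 50, CF = 41, f = 28, h = 25.
P30 = 50 + ((46.2 − 41)/28)·25 = 50 + 4.64286 = 54.6429.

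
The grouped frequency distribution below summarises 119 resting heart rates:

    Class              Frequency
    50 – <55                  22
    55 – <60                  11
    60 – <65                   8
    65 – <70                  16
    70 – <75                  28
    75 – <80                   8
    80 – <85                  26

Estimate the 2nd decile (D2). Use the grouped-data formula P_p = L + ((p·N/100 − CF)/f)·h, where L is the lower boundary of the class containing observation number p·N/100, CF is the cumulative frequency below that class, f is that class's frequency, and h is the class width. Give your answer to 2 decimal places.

N = 119; target position k = 20/100 · 119 = 23.8.
Cumulative frequencies: 22, 33, 41, 57, 85, 93, 119.
Observation 23.8 falls in the class 55 – <60.
L = 55, CF = 22, f = 11, h = 5.
P20 = 55 + ((23.8 − 22)/11)·5 = 55 + 0.818182 = 55.8182.

55.82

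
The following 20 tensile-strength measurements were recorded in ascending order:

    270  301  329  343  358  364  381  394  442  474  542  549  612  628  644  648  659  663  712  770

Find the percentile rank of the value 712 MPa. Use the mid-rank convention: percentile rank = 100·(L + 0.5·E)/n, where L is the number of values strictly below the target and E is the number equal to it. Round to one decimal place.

Count below 712: L = 18; count equal: E = 1; n = 20.
Percentile rank = 100·(18 + 0.5·1)/20 = 100·18.5/20 = 92.5.

92.5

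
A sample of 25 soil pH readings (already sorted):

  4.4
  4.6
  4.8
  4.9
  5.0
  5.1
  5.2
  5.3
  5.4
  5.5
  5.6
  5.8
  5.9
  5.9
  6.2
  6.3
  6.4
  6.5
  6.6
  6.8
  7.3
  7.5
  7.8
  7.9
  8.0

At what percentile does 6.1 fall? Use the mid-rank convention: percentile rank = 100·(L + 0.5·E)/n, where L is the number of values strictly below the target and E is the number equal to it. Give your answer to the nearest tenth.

56.0

Count below 6.1: L = 14; count equal: E = 0; n = 25.
Percentile rank = 100·(14 + 0.5·0)/25 = 100·14/25 = 56.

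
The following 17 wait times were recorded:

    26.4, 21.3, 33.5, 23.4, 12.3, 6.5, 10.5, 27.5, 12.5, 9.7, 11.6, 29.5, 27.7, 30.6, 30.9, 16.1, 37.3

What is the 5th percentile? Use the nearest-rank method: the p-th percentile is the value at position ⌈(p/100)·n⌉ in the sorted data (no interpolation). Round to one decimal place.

6.5

Sorted: 6.5, 9.7, 10.5, 11.6, 12.3, 12.5, 16.1, 21.3, 23.4, 26.4, 27.5, 27.7, 29.5, 30.6, 30.9, 33.5, 37.3.
n = 17.
Position = ⌈5/100 · 17⌉ = ⌈0.85⌉ = 1.
The value at rank 1 is 6.5.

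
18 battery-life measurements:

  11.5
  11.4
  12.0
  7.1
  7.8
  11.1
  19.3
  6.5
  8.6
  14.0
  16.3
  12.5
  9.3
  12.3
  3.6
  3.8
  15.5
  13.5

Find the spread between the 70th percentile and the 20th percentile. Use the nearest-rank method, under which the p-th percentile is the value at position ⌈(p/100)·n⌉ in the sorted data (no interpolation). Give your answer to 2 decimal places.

Sorted: 3.6, 3.8, 6.5, 7.1, 7.8, 8.6, 9.3, 11.1, 11.4, 11.5, 12.0, 12.3, 12.5, 13.5, 14.0, 15.5, 16.3, 19.3.
n = 18.
P20: rank ⌈20/100·18⌉ = 4 → 7.1.
P70: rank ⌈70/100·18⌉ = 13 → 12.5.
Difference: 12.5 − 7.1 = 5.4.

5.40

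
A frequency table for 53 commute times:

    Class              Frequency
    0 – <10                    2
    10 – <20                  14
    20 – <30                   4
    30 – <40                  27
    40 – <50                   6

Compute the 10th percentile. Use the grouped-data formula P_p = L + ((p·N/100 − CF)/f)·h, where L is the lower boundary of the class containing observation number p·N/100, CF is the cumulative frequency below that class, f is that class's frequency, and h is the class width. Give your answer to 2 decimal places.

N = 53; target position k = 10/100 · 53 = 5.3.
Cumulative frequencies: 2, 16, 20, 47, 53.
Observation 5.3 falls in the class 10 – <20.
L = 10, CF = 2, f = 14, h = 10.
P10 = 10 + ((5.3 − 2)/14)·10 = 10 + 2.35714 = 12.3571.

12.36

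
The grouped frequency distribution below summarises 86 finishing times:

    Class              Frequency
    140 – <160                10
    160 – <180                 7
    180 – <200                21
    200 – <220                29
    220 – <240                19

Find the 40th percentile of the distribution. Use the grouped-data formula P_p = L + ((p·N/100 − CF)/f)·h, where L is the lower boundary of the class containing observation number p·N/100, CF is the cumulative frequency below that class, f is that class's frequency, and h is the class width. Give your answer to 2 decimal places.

196.57

N = 86; target position k = 40/100 · 86 = 34.4.
Cumulative frequencies: 10, 17, 38, 67, 86.
Observation 34.4 falls in the class 180 – <200.
L = 180, CF = 17, f = 21, h = 20.
P40 = 180 + ((34.4 − 17)/21)·20 = 180 + 16.5714 = 196.571.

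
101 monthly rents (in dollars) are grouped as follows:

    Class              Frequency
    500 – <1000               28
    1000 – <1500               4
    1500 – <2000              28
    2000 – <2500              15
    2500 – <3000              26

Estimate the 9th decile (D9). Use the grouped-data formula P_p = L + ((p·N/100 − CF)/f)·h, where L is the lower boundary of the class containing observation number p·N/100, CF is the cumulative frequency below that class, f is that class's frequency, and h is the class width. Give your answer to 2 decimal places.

N = 101; target position k = 90/100 · 101 = 90.9.
Cumulative frequencies: 28, 32, 60, 75, 101.
Observation 90.9 falls in the class 2500 – <3000.
L = 2500, CF = 75, f = 26, h = 500.
P90 = 2500 + ((90.9 − 75)/26)·500 = 2500 + 305.769 = 2805.77.

2805.77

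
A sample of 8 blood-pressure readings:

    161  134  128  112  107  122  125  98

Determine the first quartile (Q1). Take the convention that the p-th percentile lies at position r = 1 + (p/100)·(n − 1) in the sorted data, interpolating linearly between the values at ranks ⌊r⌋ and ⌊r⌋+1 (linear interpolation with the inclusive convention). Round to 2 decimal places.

Sorted: 98, 107, 112, 122, 125, 128, 134, 161.
n = 8.
r = 1 + (25/100)·(8 − 1) = 1 + 1.75 = 2.75.
Rank 2 is 107 and rank 3 is 112.
Interpolate: 107 + 0.75·(112 − 107) = 107 + 0.75·5 = 110.75.

110.75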